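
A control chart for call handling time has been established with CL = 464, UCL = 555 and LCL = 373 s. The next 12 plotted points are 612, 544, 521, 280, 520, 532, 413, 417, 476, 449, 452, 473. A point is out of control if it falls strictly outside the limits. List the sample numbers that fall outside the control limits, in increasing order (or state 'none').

Compare each point to [373, 555]: sample 1 = 612 > UCL; sample 4 = 280 < LCL.

1, 4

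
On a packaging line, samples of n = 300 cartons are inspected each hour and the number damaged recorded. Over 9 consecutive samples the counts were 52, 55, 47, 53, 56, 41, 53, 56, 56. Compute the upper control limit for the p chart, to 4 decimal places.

0.2393

p̄ = Σdᵢ / (k·n) = 469 / (9 × 300) = 0.17370
UCL = p̄ + 3·√(p̄(1−p̄)/n) = 0.17370 + 3 × √(0.17370×0.82630/300) = 0.17370 + 3 × 0.02187 = 0.23932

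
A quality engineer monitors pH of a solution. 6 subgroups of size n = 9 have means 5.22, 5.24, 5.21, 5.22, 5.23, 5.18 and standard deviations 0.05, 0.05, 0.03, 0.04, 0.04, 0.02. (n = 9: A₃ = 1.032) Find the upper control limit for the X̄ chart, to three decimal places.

X̄̄ = (5.22 + 5.24 + 5.21 + 5.22 + 5.23 + 5.18) / 6 = 5.2167
s̄ = (0.05 + 0.05 + 0.03 + 0.04 + 0.04 + 0.02) / 6 = 0.0383
UCL = X̄̄ + A₃·s̄ = 5.2167 + 1.032 × 0.0383 = 5.2562

5.256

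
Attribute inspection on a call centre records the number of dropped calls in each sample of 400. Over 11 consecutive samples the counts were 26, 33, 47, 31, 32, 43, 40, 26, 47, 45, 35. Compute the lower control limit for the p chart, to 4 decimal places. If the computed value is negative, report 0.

0.0487

p̄ = Σdᵢ / (k·n) = 405 / (11 × 400) = 0.09205
LCL = p̄ − 3·√(p̄(1−p̄)/n) = 0.09205 − 3 × 0.01445 = 0.04868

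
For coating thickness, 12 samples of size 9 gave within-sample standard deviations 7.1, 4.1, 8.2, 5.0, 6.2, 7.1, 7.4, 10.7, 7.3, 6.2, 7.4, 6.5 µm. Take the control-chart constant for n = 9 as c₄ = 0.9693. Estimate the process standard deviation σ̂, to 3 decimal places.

s̄ = (7.1 + 4.1 + 8.2 + 5.0 + 6.2 + 7.1 + 7.4 + 10.7 + 7.3 + 6.2 + 7.4 + 6.5) / 12 = 6.9333
σ̂ = s̄ / c₄ = 6.9333 / 0.9693 = 7.1529

7.153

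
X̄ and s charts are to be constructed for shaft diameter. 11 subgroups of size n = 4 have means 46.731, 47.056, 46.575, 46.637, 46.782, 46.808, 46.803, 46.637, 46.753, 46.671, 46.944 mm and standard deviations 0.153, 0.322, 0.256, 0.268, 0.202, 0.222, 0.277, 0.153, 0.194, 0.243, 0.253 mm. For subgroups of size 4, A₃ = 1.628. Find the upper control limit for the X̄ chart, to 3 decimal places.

47.140

X̄̄ = (46.731 + 47.056 + 46.575 + 46.637 + 46.782 + 46.808 + 46.803 + 46.637 + 46.753 + 46.671 + 46.944) / 11 = 46.7634
s̄ = (0.153 + 0.322 + 0.256 + 0.268 + 0.202 + 0.222 + 0.277 + 0.153 + 0.194 + 0.243 + 0.253) / 11 = 0.2312
UCL = X̄̄ + A₃·s̄ = 46.7634 + 1.628 × 0.2312 = 47.1397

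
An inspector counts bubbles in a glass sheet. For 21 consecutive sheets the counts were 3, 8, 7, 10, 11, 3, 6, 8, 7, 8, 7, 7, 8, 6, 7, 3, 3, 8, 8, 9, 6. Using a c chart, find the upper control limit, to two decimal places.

c̄ = (3 + 8 + 7 + 10 + 11 + 3 + 6 + 8 + 7 + 8 + 7 + 7 + 8 + 6 + 7 + 3 + 3 + 8 + 8 + 9 + 6) / 21 = 143 / 21 = 6.8095
UCL = c̄ + 3√c̄ = 6.8095 + 3 × √6.8095 = 6.8095 + 3 × 2.6095 = 14.6380

14.64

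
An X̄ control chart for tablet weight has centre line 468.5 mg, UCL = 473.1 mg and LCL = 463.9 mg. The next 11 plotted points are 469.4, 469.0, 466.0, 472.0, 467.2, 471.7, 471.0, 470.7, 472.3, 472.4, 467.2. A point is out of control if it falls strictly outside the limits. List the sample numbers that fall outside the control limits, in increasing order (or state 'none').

All 11 points lie within [463.9, 473.1].

none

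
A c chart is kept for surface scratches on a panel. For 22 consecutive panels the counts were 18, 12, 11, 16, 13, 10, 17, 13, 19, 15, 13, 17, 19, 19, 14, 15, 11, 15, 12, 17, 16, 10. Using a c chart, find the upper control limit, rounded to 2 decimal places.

26.11

c̄ = (18 + 12 + 11 + 16 + 13 + 10 + 17 + 13 + 19 + 15 + 13 + 17 + 19 + 19 + 14 + 15 + 11 + 15 + 12 + 17 + 16 + 10) / 22 = 322 / 22 = 14.6364
UCL = c̄ + 3√c̄ = 14.6364 + 3 × √14.6364 = 14.6364 + 3 × 3.8258 = 26.1136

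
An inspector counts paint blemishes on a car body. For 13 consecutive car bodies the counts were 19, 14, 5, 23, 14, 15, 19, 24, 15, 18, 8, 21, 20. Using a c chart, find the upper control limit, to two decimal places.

28.74

c̄ = (19 + 14 + 5 + 23 + 14 + 15 + 19 + 24 + 15 + 18 + 8 + 21 + 20) / 13 = 215 / 13 = 16.5385
UCL = c̄ + 3√c̄ = 16.5385 + 3 × √16.5385 = 16.5385 + 3 × 4.0668 = 28.7387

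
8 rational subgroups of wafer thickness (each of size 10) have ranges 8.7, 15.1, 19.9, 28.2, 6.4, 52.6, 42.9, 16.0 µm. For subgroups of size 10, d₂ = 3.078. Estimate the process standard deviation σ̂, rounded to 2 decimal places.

R̄ = (8.7 + 15.1 + 19.9 + 28.2 + 6.4 + 52.6 + 42.9 + 16.0) / 8 = 23.7250
σ̂ = R̄ / d₂ = 23.7250 / 3.078 = 7.7079

7.71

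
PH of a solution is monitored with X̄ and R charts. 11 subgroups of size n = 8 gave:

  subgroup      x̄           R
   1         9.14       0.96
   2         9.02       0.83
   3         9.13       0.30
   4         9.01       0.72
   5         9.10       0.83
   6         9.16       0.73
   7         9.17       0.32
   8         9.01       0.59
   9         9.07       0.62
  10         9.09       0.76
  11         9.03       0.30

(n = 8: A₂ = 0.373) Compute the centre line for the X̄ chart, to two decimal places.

X̄̄ = (9.14 + 9.02 + 9.13 + 9.01 + 9.10 + 9.16 + 9.17 + 9.01 + 9.07 + 9.09 + 9.03) / 11 = 99.9300 / 11 = 9.0845
CL = X̄̄ = 9.0845

9.08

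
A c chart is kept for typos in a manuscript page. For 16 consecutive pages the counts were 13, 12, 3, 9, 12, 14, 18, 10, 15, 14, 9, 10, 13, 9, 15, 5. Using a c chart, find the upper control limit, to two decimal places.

21.40

c̄ = (13 + 12 + 3 + 9 + 12 + 14 + 18 + 10 + 15 + 14 + 9 + 10 + 13 + 9 + 15 + 5) / 16 = 181 / 16 = 11.3125
UCL = c̄ + 3√c̄ = 11.3125 + 3 × √11.3125 = 11.3125 + 3 × 3.3634 = 21.4027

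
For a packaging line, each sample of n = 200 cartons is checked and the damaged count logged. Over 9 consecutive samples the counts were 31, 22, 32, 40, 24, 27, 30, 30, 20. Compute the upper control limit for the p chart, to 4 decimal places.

0.2163

p̄ = Σdᵢ / (k·n) = 256 / (9 × 200) = 0.14222
UCL = p̄ + 3·√(p̄(1−p̄)/n) = 0.14222 + 3 × √(0.14222×0.85778/200) = 0.14222 + 3 × 0.02470 = 0.21632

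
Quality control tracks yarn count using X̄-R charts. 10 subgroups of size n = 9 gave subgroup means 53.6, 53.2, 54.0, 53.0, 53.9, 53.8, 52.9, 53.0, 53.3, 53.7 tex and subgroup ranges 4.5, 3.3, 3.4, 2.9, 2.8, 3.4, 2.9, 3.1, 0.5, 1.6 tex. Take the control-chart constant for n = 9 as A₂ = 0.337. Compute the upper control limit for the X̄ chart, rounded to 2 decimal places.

54.40

X̄̄ = (53.6 + 53.2 + 54.0 + 53.0 + 53.9 + 53.8 + 52.9 + 53.0 + 53.3 + 53.7) / 10 = 534.4000 / 10 = 53.4400
R̄ = (4.5 + 3.3 + 3.4 + 2.9 + 2.8 + 3.4 + 2.9 + 3.1 + 0.5 + 1.6) / 10 = 28.4000 / 10 = 2.8400
UCL = X̄̄ + A₂·R̄ = 53.4400 + 0.337 × 2.8400 = 54.3971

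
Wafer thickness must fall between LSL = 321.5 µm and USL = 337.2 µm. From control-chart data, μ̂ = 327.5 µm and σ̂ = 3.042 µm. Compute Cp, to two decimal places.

0.86

Cp = (USL − LSL) / (6σ̂) = (337.2 − 321.5) / (6 × 3.042) = 15.7000 / 18.2520 = 0.8602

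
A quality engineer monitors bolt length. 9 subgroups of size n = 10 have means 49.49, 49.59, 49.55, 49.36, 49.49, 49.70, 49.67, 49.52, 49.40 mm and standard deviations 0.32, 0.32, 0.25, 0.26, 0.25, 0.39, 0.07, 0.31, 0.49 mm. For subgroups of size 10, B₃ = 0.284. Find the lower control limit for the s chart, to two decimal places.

0.08

s̄ = (0.32 + 0.32 + 0.25 + 0.26 + 0.25 + 0.39 + 0.07 + 0.31 + 0.49) / 9 = 0.2956
LCL_s = B₃·s̄ = 0.284 × 0.2956 = 0.0839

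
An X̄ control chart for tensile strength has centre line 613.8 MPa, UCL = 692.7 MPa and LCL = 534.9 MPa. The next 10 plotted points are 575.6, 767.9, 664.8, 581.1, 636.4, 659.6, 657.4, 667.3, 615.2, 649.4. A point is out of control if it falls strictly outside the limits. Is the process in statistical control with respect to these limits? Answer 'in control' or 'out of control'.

Compare each point to [534.9, 692.7]: sample 2 = 767.9 > UCL.

out of control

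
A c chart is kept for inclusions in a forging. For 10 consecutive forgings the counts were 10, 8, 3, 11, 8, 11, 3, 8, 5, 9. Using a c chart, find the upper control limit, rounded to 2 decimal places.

c̄ = (10 + 8 + 3 + 11 + 8 + 11 + 3 + 8 + 5 + 9) / 10 = 76 / 10 = 7.6000
UCL = c̄ + 3√c̄ = 7.6000 + 3 × √7.6000 = 7.6000 + 3 × 2.7568 = 15.8704

15.87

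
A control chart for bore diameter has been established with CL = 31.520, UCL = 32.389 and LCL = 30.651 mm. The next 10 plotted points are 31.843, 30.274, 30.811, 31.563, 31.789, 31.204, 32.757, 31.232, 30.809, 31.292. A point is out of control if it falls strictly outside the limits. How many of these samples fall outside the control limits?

2

Compare each point to [30.651, 32.389]: sample 2 = 30.274 < LCL; sample 7 = 32.757 > UCL.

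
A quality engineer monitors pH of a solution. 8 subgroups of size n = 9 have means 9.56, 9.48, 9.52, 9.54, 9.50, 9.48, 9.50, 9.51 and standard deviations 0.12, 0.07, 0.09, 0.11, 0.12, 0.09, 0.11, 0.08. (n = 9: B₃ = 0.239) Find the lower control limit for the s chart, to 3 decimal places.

0.024

s̄ = (0.12 + 0.07 + 0.09 + 0.11 + 0.12 + 0.09 + 0.11 + 0.08) / 8 = 0.0988
LCL_s = B₃·s̄ = 0.239 × 0.0988 = 0.0236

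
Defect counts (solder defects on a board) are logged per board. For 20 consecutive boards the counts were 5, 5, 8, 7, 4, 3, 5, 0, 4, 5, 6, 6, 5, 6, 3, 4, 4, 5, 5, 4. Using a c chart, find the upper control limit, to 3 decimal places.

11.204

c̄ = (5 + 5 + 8 + 7 + 4 + 3 + 5 + 0 + 4 + 5 + 6 + 6 + 5 + 6 + 3 + 4 + 4 + 5 + 5 + 4) / 20 = 94 / 20 = 4.7000
UCL = c̄ + 3√c̄ = 4.7000 + 3 × √4.7000 = 4.7000 + 3 × 2.1679 = 11.2038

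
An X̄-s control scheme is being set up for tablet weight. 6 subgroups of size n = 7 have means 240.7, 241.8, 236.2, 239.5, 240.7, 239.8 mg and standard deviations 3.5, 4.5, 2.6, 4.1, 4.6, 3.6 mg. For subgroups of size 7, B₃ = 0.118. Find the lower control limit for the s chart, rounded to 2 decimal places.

s̄ = (3.5 + 4.5 + 2.6 + 4.1 + 4.6 + 3.6) / 6 = 3.8167
LCL_s = B₃·s̄ = 0.118 × 3.8167 = 0.4504

0.45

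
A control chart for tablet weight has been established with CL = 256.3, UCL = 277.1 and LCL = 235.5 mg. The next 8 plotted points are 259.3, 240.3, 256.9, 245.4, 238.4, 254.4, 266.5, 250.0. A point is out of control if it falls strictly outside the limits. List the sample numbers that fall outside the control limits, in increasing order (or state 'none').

All 8 points lie within [235.5, 277.1].

none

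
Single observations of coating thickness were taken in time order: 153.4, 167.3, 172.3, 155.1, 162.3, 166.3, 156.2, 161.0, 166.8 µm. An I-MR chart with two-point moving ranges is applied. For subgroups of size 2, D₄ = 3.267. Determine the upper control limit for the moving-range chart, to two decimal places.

27.77

Moving ranges: 13.9, 5.0, 17.2, 7.2, 4.0, 10.1, 4.8, 5.8; M̄R̄ = 68.0000 / 8 = 8.5000
UCL_MR = D₄·M̄R̄ = 3.267 × 8.5000 = 27.7695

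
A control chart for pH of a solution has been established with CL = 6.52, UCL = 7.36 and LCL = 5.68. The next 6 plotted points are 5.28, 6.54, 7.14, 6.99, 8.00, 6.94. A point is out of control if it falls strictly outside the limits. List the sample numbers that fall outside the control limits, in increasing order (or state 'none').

1, 5

Compare each point to [5.68, 7.36]: sample 1 = 5.28 < LCL; sample 5 = 8.00 > UCL.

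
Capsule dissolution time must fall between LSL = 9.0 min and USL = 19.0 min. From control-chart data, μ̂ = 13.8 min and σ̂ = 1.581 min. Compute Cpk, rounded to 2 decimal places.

1.01

Cpu = (USL − μ̂) / (3σ̂) = (19.0 − 13.8) / (3 × 1.581) = 1.0964; Cpl = (μ̂ − LSL) / (3σ̂) = (13.8 − 9.0) / (3 × 1.581) = 1.0120; Cpk = min(Cpu, Cpl) = 1.0120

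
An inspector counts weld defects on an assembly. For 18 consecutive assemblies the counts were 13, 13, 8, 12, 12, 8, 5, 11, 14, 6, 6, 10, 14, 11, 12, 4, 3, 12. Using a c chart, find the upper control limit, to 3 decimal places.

c̄ = (13 + 13 + 8 + 12 + 12 + 8 + 5 + 11 + 14 + 6 + 6 + 10 + 14 + 11 + 12 + 4 + 3 + 12) / 18 = 174 / 18 = 9.6667
UCL = c̄ + 3√c̄ = 9.6667 + 3 × √9.6667 = 9.6667 + 3 × 3.1091 = 18.9940

18.994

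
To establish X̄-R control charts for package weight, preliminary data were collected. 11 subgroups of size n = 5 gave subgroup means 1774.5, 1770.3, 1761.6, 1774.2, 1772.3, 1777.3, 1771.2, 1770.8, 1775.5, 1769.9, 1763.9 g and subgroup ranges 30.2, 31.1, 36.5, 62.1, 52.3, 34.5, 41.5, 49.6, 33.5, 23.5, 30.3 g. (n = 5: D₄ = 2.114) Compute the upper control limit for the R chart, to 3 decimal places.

R̄ = (30.2 + 31.1 + 36.5 + 62.1 + 52.3 + 34.5 + 41.5 + 49.6 + 33.5 + 23.5 + 30.3) / 11 = 425.1000 / 11 = 38.6455
UCL_R = D₄·R̄ = 2.114 × 38.6455 = 81.6965

81.696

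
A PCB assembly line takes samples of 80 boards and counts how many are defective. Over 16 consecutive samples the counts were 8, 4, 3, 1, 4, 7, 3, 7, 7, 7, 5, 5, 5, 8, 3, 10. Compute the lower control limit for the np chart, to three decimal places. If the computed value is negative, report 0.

p̄ = Σdᵢ / (k·n) = 87 / (16 × 80) = 0.06797
LCL = np̄ − 3·√(np̄(1−p̄)) = 5.4375 − 3 × 2.2512 = -1.3161 → 0 (negative, so LCL = 0)

0.000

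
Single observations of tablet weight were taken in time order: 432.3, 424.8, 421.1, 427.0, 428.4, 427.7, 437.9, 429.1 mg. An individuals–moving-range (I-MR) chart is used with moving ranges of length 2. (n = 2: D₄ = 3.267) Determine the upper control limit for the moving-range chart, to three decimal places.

17.828

Moving ranges: 7.5, 3.7, 5.9, 1.4, 0.7, 10.2, 8.8; M̄R̄ = 38.2000 / 7 = 5.4571
UCL_MR = D₄·M̄R̄ = 3.267 × 5.4571 = 17.8285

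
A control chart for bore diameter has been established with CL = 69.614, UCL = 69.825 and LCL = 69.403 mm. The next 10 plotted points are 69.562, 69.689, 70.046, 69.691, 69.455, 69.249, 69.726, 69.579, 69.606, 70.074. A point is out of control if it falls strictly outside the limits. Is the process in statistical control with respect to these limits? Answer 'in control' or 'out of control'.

Compare each point to [69.403, 69.825]: sample 3 = 70.046 > UCL; sample 6 = 69.249 < LCL; sample 10 = 70.074 > UCL.

out of control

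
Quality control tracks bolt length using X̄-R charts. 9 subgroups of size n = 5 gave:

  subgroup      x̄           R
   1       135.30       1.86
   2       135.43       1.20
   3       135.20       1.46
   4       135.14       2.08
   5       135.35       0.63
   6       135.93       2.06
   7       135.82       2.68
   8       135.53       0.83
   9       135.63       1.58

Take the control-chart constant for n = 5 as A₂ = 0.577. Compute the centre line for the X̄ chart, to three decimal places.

X̄̄ = (135.30 + 135.43 + 135.20 + 135.14 + 135.35 + 135.93 + 135.82 + 135.53 + 135.63) / 9 = 1219.3300 / 9 = 135.4811
CL = X̄̄ = 135.4811

135.481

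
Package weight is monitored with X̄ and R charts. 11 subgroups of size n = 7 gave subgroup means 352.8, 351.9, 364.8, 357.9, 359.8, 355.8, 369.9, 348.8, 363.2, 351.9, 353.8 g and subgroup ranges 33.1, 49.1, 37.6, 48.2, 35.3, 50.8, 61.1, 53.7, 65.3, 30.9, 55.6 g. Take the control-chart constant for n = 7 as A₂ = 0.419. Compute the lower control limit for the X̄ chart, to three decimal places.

337.493

X̄̄ = (352.8 + 351.9 + 364.8 + 357.9 + 359.8 + 355.8 + 369.9 + 348.8 + 363.2 + 351.9 + 353.8) / 11 = 3930.6000 / 11 = 357.3273
R̄ = (33.1 + 49.1 + 37.6 + 48.2 + 35.3 + 50.8 + 61.1 + 53.7 + 65.3 + 30.9 + 55.6) / 11 = 520.7000 / 11 = 47.3364
LCL = X̄̄ − A₂·R̄ = 357.3273 − 0.419 × 47.3364 = 337.4933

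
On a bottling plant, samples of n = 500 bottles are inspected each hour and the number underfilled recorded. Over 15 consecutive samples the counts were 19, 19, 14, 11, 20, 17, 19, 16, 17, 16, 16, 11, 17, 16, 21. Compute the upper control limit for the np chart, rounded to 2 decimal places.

p̄ = Σdᵢ / (k·n) = 249 / (15 × 500) = 0.03320
UCL = np̄ + 3·√(np̄(1−p̄)) = 16.6000 + 3 × √(16.6000×0.96680) = 16.6000 + 3 × 4.0061 = 28.6183

28.62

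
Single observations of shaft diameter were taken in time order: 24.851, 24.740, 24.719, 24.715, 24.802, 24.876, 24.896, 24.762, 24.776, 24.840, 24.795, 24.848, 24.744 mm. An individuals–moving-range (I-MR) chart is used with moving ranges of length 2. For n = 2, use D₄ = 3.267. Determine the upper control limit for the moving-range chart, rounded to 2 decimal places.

Moving ranges: 0.111, 0.021, 0.004, 0.087, 0.074, 0.020, 0.134, 0.014, 0.064, 0.045, 0.053, 0.104; M̄R̄ = 0.7310 / 12 = 0.0609
UCL_MR = D₄·M̄R̄ = 3.267 × 0.0609 = 0.1990

0.20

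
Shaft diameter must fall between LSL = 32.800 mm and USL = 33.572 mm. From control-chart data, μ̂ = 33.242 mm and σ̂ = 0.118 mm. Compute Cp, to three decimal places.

Cp = (USL − LSL) / (6σ̂) = (33.572 − 32.800) / (6 × 0.118) = 0.7720 / 0.7080 = 1.0904

1.090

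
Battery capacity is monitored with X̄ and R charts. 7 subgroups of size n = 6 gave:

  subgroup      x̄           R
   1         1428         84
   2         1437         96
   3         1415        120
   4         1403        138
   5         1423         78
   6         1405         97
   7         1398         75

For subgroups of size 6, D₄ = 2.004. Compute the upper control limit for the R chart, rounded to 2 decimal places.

R̄ = (84 + 96 + 120 + 138 + 78 + 97 + 75) / 7 = 688.0000 / 7 = 98.2857
UCL_R = D₄·R̄ = 2.004 × 98.2857 = 196.9646

196.96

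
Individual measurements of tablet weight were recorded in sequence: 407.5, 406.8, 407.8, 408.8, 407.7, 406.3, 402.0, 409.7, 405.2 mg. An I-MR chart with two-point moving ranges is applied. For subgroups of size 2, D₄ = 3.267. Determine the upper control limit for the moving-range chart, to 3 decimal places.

8.862

Moving ranges: 0.7, 1.0, 1.0, 1.1, 1.4, 4.3, 7.7, 4.5; M̄R̄ = 21.7000 / 8 = 2.7125
UCL_MR = D₄·M̄R̄ = 3.267 × 2.7125 = 8.8617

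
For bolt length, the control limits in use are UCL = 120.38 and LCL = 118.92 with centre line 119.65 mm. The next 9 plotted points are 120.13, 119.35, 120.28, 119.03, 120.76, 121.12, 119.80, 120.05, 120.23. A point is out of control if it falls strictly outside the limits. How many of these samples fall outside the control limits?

2

Compare each point to [118.92, 120.38]: sample 5 = 120.76 > UCL; sample 6 = 121.12 > UCL.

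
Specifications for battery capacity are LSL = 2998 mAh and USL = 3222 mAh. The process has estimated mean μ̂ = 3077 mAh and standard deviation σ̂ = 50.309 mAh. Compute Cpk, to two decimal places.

Cpu = (USL − μ̂) / (3σ̂) = (3222 − 3077) / (3 × 50.309) = 0.9607; Cpl = (μ̂ − LSL) / (3σ̂) = (3077 − 2998) / (3 × 50.309) = 0.5234; Cpk = min(Cpu, Cpl) = 0.5234

0.52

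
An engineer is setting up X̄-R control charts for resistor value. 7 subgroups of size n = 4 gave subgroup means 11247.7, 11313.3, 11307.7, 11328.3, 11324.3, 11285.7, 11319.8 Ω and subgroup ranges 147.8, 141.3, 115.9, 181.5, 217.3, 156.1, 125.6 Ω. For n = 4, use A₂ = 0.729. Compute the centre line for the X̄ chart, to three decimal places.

X̄̄ = (11247.7 + 11313.3 + 11307.7 + 11328.3 + 11324.3 + 11285.7 + 11319.8) / 7 = 79126.8000 / 7 = 11303.8286
CL = X̄̄ = 11303.8286

11303.829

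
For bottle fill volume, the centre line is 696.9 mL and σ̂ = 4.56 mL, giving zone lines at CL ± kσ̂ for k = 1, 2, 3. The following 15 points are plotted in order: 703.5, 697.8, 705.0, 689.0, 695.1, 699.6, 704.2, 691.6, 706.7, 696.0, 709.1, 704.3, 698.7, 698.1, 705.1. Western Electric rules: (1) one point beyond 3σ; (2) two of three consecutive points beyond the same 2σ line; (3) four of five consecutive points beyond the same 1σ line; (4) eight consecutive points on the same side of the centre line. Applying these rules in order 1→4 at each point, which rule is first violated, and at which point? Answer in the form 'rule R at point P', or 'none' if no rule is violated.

Zone of each point (C = within 1σ̂, B = 1σ̂–2σ̂, A = 2σ̂–3σ̂, * = beyond 3σ̂; sign = side of CL): 1:+B, 2:+C, 3:+B, 4:-B, 5:-C, 6:+C, 7:+B, 8:-B, 9:+A, 10:-C, 11:+A, 12:+B, 13:+C, 14:+C, 15:+B
Rule 2 (two of three consecutive points beyond the same 2σ limit) is satisfied at point 11.

rule 2 at point 11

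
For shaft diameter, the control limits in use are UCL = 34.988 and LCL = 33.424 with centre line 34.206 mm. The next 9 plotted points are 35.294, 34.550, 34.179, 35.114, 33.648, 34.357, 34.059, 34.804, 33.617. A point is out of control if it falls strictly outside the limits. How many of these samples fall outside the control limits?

2

Compare each point to [33.424, 34.988]: sample 1 = 35.294 > UCL; sample 4 = 35.114 > UCL.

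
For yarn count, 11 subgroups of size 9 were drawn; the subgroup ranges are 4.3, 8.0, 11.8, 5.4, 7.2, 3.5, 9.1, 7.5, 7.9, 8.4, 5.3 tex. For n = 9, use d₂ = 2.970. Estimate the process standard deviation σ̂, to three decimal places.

R̄ = (4.3 + 8.0 + 11.8 + 5.4 + 7.2 + 3.5 + 9.1 + 7.5 + 7.9 + 8.4 + 5.3) / 11 = 7.1273
σ̂ = R̄ / d₂ = 7.1273 / 2.970 = 2.3998

2.400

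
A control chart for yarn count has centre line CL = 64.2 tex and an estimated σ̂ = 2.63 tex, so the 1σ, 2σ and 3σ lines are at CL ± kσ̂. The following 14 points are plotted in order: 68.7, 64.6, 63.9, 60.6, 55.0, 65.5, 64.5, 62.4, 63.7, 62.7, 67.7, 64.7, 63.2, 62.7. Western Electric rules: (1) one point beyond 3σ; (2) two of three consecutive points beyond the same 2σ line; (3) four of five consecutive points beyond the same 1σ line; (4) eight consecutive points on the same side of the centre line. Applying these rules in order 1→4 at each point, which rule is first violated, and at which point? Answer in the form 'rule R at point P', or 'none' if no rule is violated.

Zone of each point (C = within 1σ̂, B = 1σ̂–2σ̂, A = 2σ̂–3σ̂, * = beyond 3σ̂; sign = side of CL): 1:+B, 2:+C, 3:-C, 4:-B, 5:-*, 6:+C, 7:+C, 8:-C, 9:-C, 10:-C, 11:+B, 12:+C, 13:-C, 14:-C
Rule 1 (one point beyond the 3σ limits) is satisfied at point 5.

rule 1 at point 5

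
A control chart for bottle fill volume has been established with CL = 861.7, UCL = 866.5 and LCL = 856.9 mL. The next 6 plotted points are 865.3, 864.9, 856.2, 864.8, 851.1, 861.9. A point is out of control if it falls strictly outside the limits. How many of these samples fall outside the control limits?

2

Compare each point to [856.9, 866.5]: sample 3 = 856.2 < LCL; sample 5 = 851.1 < LCL.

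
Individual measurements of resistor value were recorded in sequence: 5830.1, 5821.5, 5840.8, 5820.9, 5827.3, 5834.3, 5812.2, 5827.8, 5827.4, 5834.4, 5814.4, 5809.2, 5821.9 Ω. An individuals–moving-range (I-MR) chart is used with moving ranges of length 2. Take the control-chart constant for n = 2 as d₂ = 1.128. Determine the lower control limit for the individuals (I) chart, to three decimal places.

X̄ = (5830.1 + 5821.5 + 5840.8 + 5820.9 + 5827.3 + 5834.3 + 5812.2 + 5827.8 + 5827.4 + 5834.4 + 5814.4 + 5809.2 + 5821.9) / 13 = 5824.7846
Moving ranges: 8.6, 19.3, 19.9, 6.4, 7.0, 22.1, 15.6, 0.4, 7.0, 20.0, 5.2, 12.7; M̄R̄ = 144.2000 / 12 = 12.0167
LCL = X̄ − 3·M̄R̄/d₂ = 5824.7846 − 3 × 12.0167 / 1.128 = 5792.8254

5792.825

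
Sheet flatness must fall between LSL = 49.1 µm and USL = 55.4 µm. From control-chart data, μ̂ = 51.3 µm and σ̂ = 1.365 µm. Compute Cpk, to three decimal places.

Cpu = (USL − μ̂) / (3σ̂) = (55.4 − 51.3) / (3 × 1.365) = 1.0012; Cpl = (μ̂ − LSL) / (3σ̂) = (51.3 − 49.1) / (3 × 1.365) = 0.5372; Cpk = min(Cpu, Cpl) = 0.5372

0.537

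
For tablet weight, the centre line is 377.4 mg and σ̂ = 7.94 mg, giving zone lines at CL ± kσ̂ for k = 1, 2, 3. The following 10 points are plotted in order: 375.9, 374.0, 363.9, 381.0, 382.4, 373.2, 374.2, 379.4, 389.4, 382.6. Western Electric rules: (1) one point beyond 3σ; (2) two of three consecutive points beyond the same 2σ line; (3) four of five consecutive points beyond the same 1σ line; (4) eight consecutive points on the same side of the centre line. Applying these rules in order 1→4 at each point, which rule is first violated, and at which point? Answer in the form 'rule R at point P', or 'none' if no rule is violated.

Zone of each point (C = within 1σ̂, B = 1σ̂–2σ̂, A = 2σ̂–3σ̂, * = beyond 3σ̂; sign = side of CL): 1:-C, 2:-C, 3:-B, 4:+C, 5:+C, 6:-C, 7:-C, 8:+C, 9:+B, 10:+C
No rule fires across all 10 points.

none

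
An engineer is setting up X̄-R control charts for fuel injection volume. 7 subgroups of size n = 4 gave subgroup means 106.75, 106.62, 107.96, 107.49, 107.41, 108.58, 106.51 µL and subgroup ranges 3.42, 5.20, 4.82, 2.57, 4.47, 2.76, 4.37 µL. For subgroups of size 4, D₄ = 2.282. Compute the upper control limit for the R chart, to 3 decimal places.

9.001

R̄ = (3.42 + 5.20 + 4.82 + 2.57 + 4.47 + 2.76 + 4.37) / 7 = 27.6100 / 7 = 3.9443
UCL_R = D₄·R̄ = 2.282 × 3.9443 = 9.0009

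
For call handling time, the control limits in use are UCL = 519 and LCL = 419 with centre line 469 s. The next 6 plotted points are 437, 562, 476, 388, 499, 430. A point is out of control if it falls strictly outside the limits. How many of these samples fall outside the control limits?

2

Compare each point to [419, 519]: sample 2 = 562 > UCL; sample 4 = 388 < LCL.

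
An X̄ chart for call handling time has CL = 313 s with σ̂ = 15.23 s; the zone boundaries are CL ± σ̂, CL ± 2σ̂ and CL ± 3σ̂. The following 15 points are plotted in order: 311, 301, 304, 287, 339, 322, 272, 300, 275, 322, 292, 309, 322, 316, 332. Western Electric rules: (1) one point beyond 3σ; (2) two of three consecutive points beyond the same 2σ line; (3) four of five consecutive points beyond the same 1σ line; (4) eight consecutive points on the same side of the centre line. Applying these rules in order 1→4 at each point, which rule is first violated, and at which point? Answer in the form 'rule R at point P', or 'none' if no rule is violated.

rule 2 at point 9

Zone of each point (C = within 1σ̂, B = 1σ̂–2σ̂, A = 2σ̂–3σ̂, * = beyond 3σ̂; sign = side of CL): 1:-C, 2:-C, 3:-C, 4:-B, 5:+B, 6:+C, 7:-A, 8:-C, 9:-A, 10:+C, 11:-B, 12:-C, 13:+C, 14:+C, 15:+B
Rule 2 (two of three consecutive points beyond the same 2σ limit) is satisfied at point 9.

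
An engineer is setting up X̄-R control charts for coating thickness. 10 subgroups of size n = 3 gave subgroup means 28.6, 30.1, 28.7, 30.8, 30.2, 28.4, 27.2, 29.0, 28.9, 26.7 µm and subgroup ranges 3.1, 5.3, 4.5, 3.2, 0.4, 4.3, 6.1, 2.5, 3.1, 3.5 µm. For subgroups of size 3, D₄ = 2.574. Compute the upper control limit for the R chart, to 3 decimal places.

R̄ = (3.1 + 5.3 + 4.5 + 3.2 + 0.4 + 4.3 + 6.1 + 2.5 + 3.1 + 3.5) / 10 = 36.0000 / 10 = 3.6000
UCL_R = D₄·R̄ = 2.574 × 3.6000 = 9.2664

9.266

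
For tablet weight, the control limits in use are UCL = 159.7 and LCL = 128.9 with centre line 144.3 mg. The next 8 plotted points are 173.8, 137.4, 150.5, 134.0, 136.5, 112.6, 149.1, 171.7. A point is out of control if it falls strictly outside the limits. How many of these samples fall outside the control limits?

3

Compare each point to [128.9, 159.7]: sample 1 = 173.8 > UCL; sample 6 = 112.6 < LCL; sample 8 = 171.7 > UCL.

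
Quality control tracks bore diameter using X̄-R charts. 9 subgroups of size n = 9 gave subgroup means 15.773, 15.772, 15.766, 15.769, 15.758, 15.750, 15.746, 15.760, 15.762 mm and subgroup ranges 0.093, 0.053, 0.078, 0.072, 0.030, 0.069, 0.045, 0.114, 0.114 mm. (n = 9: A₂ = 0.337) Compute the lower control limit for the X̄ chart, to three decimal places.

X̄̄ = (15.773 + 15.772 + 15.766 + 15.769 + 15.758 + 15.750 + 15.746 + 15.760 + 15.762) / 9 = 141.8560 / 9 = 15.7618
R̄ = (0.093 + 0.053 + 0.078 + 0.072 + 0.030 + 0.069 + 0.045 + 0.114 + 0.114) / 9 = 0.6680 / 9 = 0.0742
LCL = X̄̄ − A₂·R̄ = 15.7618 − 0.337 × 0.0742 = 15.7368

15.737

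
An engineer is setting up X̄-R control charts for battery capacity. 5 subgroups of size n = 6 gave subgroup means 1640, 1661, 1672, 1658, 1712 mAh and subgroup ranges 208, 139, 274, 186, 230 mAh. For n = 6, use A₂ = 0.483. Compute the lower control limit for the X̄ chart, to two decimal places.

X̄̄ = (1640 + 1661 + 1672 + 1658 + 1712) / 5 = 8343.0000 / 5 = 1668.6000
R̄ = (208 + 139 + 274 + 186 + 230) / 5 = 1037.0000 / 5 = 207.4000
LCL = X̄̄ − A₂·R̄ = 1668.6000 − 0.483 × 207.4000 = 1568.4258

1568.43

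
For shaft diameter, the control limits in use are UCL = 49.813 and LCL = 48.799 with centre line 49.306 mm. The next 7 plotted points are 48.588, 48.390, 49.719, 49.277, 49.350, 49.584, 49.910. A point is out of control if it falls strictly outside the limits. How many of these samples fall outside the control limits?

3

Compare each point to [48.799, 49.813]: sample 1 = 48.588 < LCL; sample 2 = 48.390 < LCL; sample 7 = 49.910 > UCL.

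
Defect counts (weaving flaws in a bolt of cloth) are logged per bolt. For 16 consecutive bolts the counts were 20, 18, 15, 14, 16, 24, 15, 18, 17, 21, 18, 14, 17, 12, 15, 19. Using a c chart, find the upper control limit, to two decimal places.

29.45

c̄ = (20 + 18 + 15 + 14 + 16 + 24 + 15 + 18 + 17 + 21 + 18 + 14 + 17 + 12 + 15 + 19) / 16 = 273 / 16 = 17.0625
UCL = c̄ + 3√c̄ = 17.0625 + 3 × √17.0625 = 17.0625 + 3 × 4.1307 = 29.4545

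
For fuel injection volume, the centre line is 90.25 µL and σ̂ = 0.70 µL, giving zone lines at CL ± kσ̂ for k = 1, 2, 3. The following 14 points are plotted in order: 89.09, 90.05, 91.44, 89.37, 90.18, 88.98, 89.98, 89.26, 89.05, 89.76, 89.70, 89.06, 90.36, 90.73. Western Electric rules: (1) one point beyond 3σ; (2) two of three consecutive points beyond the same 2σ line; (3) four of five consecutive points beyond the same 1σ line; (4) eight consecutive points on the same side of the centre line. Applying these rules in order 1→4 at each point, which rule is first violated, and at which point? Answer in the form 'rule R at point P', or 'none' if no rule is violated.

Zone of each point (C = within 1σ̂, B = 1σ̂–2σ̂, A = 2σ̂–3σ̂, * = beyond 3σ̂; sign = side of CL): 1:-B, 2:-C, 3:+B, 4:-B, 5:-C, 6:-B, 7:-C, 8:-B, 9:-B, 10:-C, 11:-C, 12:-B, 13:+C, 14:+C
Rule 4 (eight consecutive points on the same side of the centre line) is satisfied at point 11.

rule 4 at point 11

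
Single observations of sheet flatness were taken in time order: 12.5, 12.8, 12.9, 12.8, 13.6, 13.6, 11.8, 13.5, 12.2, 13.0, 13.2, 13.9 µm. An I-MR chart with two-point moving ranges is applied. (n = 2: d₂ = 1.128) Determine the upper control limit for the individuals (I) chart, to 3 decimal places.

X̄ = (12.5 + 12.8 + 12.9 + 12.8 + 13.6 + 13.6 + 11.8 + 13.5 + 12.2 + 13.0 + 13.2 + 13.9) / 12 = 12.9833
Moving ranges: 0.3, 0.1, 0.1, 0.8, 0.0, 1.8, 1.7, 1.3, 0.8, 0.2, 0.7; M̄R̄ = 7.8000 / 11 = 0.7091
UCL = X̄ + 3·M̄R̄/d₂ = 12.9833 + 3 × 0.7091 / 1.128 = 14.8692

14.869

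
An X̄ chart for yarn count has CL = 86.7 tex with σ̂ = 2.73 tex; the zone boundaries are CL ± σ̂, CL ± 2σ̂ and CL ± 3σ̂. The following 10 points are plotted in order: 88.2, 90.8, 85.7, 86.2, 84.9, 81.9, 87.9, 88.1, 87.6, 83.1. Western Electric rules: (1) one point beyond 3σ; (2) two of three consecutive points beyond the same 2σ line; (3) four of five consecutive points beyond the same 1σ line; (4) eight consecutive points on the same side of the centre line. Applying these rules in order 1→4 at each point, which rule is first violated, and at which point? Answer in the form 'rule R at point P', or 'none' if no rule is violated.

none

Zone of each point (C = within 1σ̂, B = 1σ̂–2σ̂, A = 2σ̂–3σ̂, * = beyond 3σ̂; sign = side of CL): 1:+C, 2:+B, 3:-C, 4:-C, 5:-C, 6:-B, 7:+C, 8:+C, 9:+C, 10:-B
No rule fires across all 10 points.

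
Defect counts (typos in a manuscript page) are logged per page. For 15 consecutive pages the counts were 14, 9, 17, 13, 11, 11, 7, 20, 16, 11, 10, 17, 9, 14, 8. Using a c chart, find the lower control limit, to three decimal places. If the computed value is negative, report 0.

c̄ = (14 + 9 + 17 + 13 + 11 + 11 + 7 + 20 + 16 + 11 + 10 + 17 + 9 + 14 + 8) / 15 = 187 / 15 = 12.4667
LCL = c̄ − 3√c̄ = 12.4667 − 3 × 3.5308 = 1.8742

1.874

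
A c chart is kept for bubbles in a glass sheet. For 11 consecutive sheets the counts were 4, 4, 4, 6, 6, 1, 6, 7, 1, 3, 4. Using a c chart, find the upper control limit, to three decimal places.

c̄ = (4 + 4 + 4 + 6 + 6 + 1 + 6 + 7 + 1 + 3 + 4) / 11 = 46 / 11 = 4.1818
UCL = c̄ + 3√c̄ = 4.1818 + 3 × √4.1818 = 4.1818 + 3 × 2.0449 = 10.3167

10.317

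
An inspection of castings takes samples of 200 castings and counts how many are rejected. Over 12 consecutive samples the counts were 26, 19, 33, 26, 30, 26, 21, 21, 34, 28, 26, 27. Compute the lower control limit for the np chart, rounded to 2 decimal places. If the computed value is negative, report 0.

p̄ = Σdᵢ / (k·n) = 317 / (12 × 200) = 0.13208
LCL = np̄ − 3·√(np̄(1−p̄)) = 26.4167 − 3 × 4.7883 = 12.0519

12.05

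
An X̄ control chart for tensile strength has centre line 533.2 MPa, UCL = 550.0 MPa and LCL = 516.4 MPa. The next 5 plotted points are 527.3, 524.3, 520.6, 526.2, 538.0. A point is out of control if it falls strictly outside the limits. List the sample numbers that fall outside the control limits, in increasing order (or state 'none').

none

All 5 points lie within [516.4, 550.0].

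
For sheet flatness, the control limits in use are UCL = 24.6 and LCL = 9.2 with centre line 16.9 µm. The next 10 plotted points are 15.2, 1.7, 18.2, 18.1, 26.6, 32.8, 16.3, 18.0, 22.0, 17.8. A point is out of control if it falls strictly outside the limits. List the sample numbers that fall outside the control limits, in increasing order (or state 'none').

2, 5, 6

Compare each point to [9.2, 24.6]: sample 2 = 1.7 < LCL; sample 5 = 26.6 > UCL; sample 6 = 32.8 > UCL.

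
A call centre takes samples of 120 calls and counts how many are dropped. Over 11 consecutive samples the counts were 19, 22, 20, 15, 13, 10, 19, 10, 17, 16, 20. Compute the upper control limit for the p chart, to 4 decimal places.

0.2313

p̄ = Σdᵢ / (k·n) = 181 / (11 × 120) = 0.13712
UCL = p̄ + 3·√(p̄(1−p̄)/n) = 0.13712 + 3 × √(0.13712×0.86288/120) = 0.13712 + 3 × 0.03140 = 0.23132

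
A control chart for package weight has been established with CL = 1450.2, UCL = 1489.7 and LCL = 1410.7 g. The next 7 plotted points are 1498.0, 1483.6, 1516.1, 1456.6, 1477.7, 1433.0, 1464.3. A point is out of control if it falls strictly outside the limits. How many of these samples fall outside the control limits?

2

Compare each point to [1410.7, 1489.7]: sample 1 = 1498.0 > UCL; sample 3 = 1516.1 > UCL.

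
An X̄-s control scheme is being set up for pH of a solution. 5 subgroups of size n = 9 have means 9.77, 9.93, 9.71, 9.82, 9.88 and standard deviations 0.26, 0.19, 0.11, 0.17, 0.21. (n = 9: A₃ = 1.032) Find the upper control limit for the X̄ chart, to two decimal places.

X̄̄ = (9.77 + 9.93 + 9.71 + 9.82 + 9.88) / 5 = 9.8220
s̄ = (0.26 + 0.19 + 0.11 + 0.17 + 0.21) / 5 = 0.1880
UCL = X̄̄ + A₃·s̄ = 9.8220 + 1.032 × 0.1880 = 10.0160

10.02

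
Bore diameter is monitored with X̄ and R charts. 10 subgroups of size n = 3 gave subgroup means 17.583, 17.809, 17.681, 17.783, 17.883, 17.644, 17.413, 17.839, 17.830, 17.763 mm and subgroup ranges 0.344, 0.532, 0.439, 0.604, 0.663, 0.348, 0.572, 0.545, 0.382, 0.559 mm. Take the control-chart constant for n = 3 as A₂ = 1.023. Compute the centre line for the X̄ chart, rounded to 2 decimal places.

X̄̄ = (17.583 + 17.809 + 17.681 + 17.783 + 17.883 + 17.644 + 17.413 + 17.839 + 17.830 + 17.763) / 10 = 177.2280 / 10 = 17.7228
CL = X̄̄ = 17.7228

17.72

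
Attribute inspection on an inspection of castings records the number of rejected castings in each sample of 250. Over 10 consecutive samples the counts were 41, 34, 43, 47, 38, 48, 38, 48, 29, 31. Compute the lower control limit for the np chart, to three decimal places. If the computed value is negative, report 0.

p̄ = Σdᵢ / (k·n) = 397 / (10 × 250) = 0.15880
LCL = np̄ − 3·√(np̄(1−p̄)) = 39.7000 − 3 × 5.7789 = 22.3633

22.363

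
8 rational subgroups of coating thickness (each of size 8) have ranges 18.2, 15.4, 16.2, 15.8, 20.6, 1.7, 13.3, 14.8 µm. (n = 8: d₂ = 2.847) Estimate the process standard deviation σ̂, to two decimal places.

5.09

R̄ = (18.2 + 15.4 + 16.2 + 15.8 + 20.6 + 1.7 + 13.3 + 14.8) / 8 = 14.5000
σ̂ = R̄ / d₂ = 14.5000 / 2.847 = 5.0931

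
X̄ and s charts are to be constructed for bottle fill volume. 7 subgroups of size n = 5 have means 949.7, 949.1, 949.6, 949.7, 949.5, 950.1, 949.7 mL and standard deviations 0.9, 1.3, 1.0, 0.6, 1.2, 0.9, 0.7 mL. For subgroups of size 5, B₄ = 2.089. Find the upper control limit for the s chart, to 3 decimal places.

s̄ = (0.9 + 1.3 + 1.0 + 0.6 + 1.2 + 0.9 + 0.7) / 7 = 0.9429
UCL_s = B₄·s̄ = 2.089 × 0.9429 = 1.9696

1.970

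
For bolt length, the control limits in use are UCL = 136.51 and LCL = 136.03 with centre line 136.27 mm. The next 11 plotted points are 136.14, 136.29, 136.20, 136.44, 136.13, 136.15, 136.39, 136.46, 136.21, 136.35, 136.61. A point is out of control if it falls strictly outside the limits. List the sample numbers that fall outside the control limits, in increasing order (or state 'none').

Compare each point to [136.03, 136.51]: sample 11 = 136.61 > UCL.

11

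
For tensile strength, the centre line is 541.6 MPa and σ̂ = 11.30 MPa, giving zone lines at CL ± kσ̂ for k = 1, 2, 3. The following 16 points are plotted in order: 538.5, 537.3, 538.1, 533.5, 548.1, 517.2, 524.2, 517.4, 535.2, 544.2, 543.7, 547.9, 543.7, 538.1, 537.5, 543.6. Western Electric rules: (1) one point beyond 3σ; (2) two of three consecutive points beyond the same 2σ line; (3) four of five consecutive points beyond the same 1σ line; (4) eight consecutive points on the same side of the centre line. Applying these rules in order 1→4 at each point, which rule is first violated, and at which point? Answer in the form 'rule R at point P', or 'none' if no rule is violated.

rule 2 at point 8

Zone of each point (C = within 1σ̂, B = 1σ̂–2σ̂, A = 2σ̂–3σ̂, * = beyond 3σ̂; sign = side of CL): 1:-C, 2:-C, 3:-C, 4:-C, 5:+C, 6:-A, 7:-B, 8:-A, 9:-C, 10:+C, 11:+C, 12:+C, 13:+C, 14:-C, 15:-C, 16:+C
Rule 2 (two of three consecutive points beyond the same 2σ limit) is satisfied at point 8.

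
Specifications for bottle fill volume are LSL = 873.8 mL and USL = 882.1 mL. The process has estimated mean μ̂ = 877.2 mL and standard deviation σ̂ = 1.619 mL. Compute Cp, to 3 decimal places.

0.854

Cp = (USL − LSL) / (6σ̂) = (882.1 − 873.8) / (6 × 1.619) = 8.3000 / 9.7140 = 0.8544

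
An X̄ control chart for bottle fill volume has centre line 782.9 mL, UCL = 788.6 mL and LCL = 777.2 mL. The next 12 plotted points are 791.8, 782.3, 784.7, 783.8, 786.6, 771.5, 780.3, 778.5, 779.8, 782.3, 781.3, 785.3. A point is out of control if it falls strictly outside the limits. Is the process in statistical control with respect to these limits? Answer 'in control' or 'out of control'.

out of control

Compare each point to [777.2, 788.6]: sample 1 = 791.8 > UCL; sample 6 = 771.5 < LCL.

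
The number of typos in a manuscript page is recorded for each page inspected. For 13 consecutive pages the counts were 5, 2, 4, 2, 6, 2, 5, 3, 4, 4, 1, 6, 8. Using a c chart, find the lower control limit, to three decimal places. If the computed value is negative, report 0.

c̄ = (5 + 2 + 4 + 2 + 6 + 2 + 5 + 3 + 4 + 4 + 1 + 6 + 8) / 13 = 52 / 13 = 4.0000
LCL = c̄ − 3√c̄ = 4.0000 − 3 × 2.0000 = -2.0000 → 0 (cannot be negative)

0.000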